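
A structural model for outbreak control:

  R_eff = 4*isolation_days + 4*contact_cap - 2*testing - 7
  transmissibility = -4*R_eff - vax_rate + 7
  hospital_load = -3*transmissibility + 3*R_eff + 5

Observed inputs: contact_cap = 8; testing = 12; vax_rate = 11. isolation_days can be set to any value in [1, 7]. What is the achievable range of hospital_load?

92 to 452

Substituting into the R_eff equation gives R_eff = 4*isolation_days + 1.
Substituting into the transmissibility equation gives transmissibility = -16*isolation_days - 8.
Substituting into the hospital_load equation gives hospital_load = 60*isolation_days + 32.
Linear in isolation_days, so extremes are at the endpoints: isolation_days = 1 gives hospital_load = 92; isolation_days = 7 gives hospital_load = 452.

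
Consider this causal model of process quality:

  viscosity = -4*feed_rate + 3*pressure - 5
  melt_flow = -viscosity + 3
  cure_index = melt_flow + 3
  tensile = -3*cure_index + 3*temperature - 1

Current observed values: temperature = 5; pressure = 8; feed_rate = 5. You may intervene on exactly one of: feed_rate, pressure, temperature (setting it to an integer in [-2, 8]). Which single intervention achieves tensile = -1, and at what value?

set temperature = 7

Intervening on feed_rate: tensile = -12*feed_rate + 53. Reaching -1 requires feed_rate = 9/2, not an integer.
Intervening on pressure: tensile = 9*pressure - 79. Reaching -1 requires pressure = 26/3, not an integer.
Intervening on temperature: with other inputs at their observed values, tensile = 3*temperature - 22. Solving for -1 gives temperature = 7, within [-2, 8].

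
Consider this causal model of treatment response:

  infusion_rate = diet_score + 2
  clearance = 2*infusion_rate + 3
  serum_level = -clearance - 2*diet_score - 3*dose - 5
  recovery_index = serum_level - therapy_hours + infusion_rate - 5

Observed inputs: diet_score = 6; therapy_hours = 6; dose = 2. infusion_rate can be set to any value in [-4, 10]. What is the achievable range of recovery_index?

-47 to -33

Intervening on infusion_rate fixes its value directly, overriding its dependence on diet_score.
Substituting into the serum_level equation gives serum_level = -2*infusion_rate - 26.
This gives recovery_index = -infusion_rate - 37.
Linear in infusion_rate, so extremes are at the endpoints: infusion_rate = -4 gives recovery_index = -33; infusion_rate = 10 gives recovery_index = -47.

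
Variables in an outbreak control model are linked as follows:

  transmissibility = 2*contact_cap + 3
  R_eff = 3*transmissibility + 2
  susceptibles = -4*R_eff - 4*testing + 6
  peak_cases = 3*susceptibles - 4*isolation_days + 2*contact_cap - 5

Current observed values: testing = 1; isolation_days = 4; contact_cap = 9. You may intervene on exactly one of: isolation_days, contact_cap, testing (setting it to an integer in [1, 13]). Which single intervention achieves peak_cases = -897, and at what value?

Intervening on isolation_days: peak_cases = -4*isolation_days - 761. Reaching -897 requires isolation_days = 34, outside [1, 13].
Intervening on contact_cap: peak_cases = -70*contact_cap - 147. Reaching -897 requires contact_cap = 75/7, not an integer.
Intervening on testing: with other inputs at their observed values, peak_cases = -12*testing - 765. Solving for -897 gives testing = 11, within [1, 13].

set testing = 11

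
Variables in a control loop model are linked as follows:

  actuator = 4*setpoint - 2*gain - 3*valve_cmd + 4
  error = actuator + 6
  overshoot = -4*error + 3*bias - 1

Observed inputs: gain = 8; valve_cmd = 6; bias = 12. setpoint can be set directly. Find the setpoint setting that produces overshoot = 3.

Substituting into the actuator equation gives actuator = 4*setpoint - 30.
Substituting into the error equation gives error = 4*setpoint - 24.
Substituting into the overshoot equation gives overshoot = -16*setpoint + 131.
Solve -16*setpoint + 131 = 3: setpoint = (3 - 131) / -16 = 8.

setpoint = 8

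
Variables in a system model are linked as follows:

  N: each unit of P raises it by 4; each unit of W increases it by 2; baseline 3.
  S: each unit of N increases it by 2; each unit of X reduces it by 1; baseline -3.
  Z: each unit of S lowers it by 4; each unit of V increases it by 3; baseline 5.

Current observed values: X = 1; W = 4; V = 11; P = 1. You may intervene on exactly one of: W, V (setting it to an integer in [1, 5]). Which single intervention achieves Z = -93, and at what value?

set V = 2

Intervening on W: Z = -16*W - 2. Reaching -93 requires W = 91/16, not an integer.
Intervening on V: with other inputs at their observed values, Z = 3*V - 99. Solving for -93 gives V = 2, within [1, 5].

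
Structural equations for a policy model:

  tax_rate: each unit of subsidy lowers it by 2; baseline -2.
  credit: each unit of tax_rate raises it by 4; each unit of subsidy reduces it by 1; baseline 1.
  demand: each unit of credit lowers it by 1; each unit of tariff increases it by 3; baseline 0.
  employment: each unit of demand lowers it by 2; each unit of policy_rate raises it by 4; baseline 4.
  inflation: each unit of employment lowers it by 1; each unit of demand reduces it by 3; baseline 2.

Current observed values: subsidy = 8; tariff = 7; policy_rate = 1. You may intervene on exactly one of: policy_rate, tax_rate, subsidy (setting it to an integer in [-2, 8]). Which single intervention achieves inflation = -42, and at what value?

set tax_rate = -2

Intervening on policy_rate: inflation = -4*policy_rate - 102. Reaching -42 requires policy_rate = -15, outside [-2, 8].
Intervening on tax_rate: with other inputs at their observed values, inflation = 4*tax_rate - 34. Solving for -42 gives tax_rate = -2, within [-2, 8].
Intervening on subsidy: inflation = -9*subsidy - 34. Reaching -42 requires subsidy = 8/9, not an integer.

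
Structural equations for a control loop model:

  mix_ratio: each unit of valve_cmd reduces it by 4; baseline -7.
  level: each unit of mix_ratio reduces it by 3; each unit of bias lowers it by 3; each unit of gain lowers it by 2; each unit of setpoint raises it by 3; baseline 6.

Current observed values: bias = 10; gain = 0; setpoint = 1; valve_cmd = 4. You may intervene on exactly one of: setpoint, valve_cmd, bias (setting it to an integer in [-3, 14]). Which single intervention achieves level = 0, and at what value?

set valve_cmd = 0

Intervening on setpoint: level = 3*setpoint + 45. Reaching 0 requires setpoint = -15, outside [-3, 14].
Intervening on valve_cmd: with other inputs at their observed values, level = 12*valve_cmd. Solving for 0 gives valve_cmd = 0, within [-3, 14].
Intervening on bias: level = -3*bias + 78. Reaching 0 requires bias = 26, outside [-3, 14].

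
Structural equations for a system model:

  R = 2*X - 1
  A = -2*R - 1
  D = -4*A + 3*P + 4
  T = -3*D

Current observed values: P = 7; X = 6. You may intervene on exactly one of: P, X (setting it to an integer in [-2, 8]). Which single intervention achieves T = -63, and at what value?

set X = 0

Intervening on P: T = -9*P - 288. Reaching -63 requires P = -25, outside [-2, 8].
Intervening on X: with other inputs at their observed values, T = -48*X - 63. Solving for -63 gives X = 0, within [-2, 8].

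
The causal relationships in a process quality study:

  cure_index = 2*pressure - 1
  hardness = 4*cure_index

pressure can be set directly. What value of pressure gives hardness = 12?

Substituting into the hardness equation gives hardness = 8*pressure - 4.
Solve 8*pressure - 4 = 12: pressure = (12 + 4) / 8 = 2.

pressure = 2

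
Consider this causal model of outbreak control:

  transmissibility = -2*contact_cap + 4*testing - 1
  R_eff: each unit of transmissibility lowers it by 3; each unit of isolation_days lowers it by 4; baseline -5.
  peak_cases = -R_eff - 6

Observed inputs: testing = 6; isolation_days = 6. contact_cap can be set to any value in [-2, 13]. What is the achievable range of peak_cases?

14 to 104

Substituting into the transmissibility equation gives transmissibility = -2*contact_cap + 23.
So R_eff = 6*contact_cap - 98.
So peak_cases = -6*contact_cap + 92.
Linear in contact_cap, so extremes are at the endpoints: contact_cap = -2 gives peak_cases = 104; contact_cap = 13 gives peak_cases = 14.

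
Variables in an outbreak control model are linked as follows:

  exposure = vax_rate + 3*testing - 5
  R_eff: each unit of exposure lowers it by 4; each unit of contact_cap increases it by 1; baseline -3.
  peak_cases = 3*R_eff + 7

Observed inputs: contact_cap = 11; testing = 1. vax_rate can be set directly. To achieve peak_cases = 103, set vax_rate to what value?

Substituting into the exposure equation gives exposure = vax_rate - 2.
So R_eff = -4*vax_rate + 16.
Substituting into the peak_cases equation gives peak_cases = -12*vax_rate + 55.
Solve -12*vax_rate + 55 = 103: vax_rate = (103 - 55) / -12 = -4.

vax_rate = -4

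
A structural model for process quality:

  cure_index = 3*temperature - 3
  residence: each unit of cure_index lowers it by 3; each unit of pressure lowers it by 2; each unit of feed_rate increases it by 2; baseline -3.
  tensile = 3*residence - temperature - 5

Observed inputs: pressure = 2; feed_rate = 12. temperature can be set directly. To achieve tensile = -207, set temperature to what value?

Substituting into the residence equation gives residence = -9*temperature + 26.
Substituting into the tensile equation gives tensile = -28*temperature + 73.
Solve -28*temperature + 73 = -207: temperature = (-207 - 73) / -28 = 10.

temperature = 10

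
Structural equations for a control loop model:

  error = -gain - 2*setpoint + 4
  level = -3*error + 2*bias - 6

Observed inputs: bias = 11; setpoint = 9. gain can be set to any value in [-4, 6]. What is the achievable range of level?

46 to 76

Substituting into the error equation gives error = -gain - 14.
So level = 3*gain + 58.
Linear in gain, so extremes are at the endpoints: gain = -4 gives level = 46; gain = 6 gives level = 76.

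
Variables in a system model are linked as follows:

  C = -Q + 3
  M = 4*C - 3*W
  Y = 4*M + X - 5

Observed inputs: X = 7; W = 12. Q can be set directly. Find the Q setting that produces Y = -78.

Substituting into the M equation gives M = -4*Q - 24.
So Y = -16*Q - 94.
Solve -16*Q - 94 = -78: Q = (-78 + 94) / -16 = -1.

Q = -1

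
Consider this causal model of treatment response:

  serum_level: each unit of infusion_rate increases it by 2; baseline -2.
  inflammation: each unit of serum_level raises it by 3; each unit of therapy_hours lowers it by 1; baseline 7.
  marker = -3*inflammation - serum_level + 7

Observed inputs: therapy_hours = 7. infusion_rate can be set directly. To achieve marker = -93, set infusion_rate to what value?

Substituting into the inflammation equation gives inflammation = 6*infusion_rate - 6.
Substituting into the marker equation gives marker = -20*infusion_rate + 27.
Solve -20*infusion_rate + 27 = -93: infusion_rate = (-93 - 27) / -20 = 6.

infusion_rate = 6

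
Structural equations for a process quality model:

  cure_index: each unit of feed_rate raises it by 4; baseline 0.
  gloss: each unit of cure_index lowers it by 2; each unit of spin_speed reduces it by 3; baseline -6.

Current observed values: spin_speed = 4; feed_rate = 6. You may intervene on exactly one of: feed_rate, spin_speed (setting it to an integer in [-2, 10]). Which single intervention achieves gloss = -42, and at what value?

set feed_rate = 3

Intervening on feed_rate: with other inputs at their observed values, gloss = -8*feed_rate - 18. Solving for -42 gives feed_rate = 3, within [-2, 10].
Intervening on spin_speed: gloss = -3*spin_speed - 54. Reaching -42 requires spin_speed = -4, outside [-2, 10].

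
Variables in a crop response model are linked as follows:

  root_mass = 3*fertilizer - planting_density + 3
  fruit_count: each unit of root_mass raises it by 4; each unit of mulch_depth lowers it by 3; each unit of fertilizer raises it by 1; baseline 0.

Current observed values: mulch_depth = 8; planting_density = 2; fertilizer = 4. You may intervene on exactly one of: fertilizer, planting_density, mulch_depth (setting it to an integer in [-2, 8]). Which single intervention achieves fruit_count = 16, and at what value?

set planting_density = 6

Intervening on fertilizer: fruit_count = 13*fertilizer - 20. Reaching 16 requires fertilizer = 36/13, not an integer.
Intervening on planting_density: with other inputs at their observed values, fruit_count = -4*planting_density + 40. Solving for 16 gives planting_density = 6, within [-2, 8].
Intervening on mulch_depth: fruit_count = -3*mulch_depth + 56. Reaching 16 requires mulch_depth = 40/3, not an integer.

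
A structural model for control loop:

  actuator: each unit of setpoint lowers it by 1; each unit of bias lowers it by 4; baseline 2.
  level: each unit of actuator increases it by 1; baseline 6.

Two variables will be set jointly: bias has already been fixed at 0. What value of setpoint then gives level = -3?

With bias held at 0:
Substituting into the actuator equation gives actuator = -setpoint + 2.
Substituting into the level equation gives level = -setpoint + 8.
Solve -setpoint + 8 = -3: setpoint = (-3 - 8) / -1 = 11.

setpoint = 11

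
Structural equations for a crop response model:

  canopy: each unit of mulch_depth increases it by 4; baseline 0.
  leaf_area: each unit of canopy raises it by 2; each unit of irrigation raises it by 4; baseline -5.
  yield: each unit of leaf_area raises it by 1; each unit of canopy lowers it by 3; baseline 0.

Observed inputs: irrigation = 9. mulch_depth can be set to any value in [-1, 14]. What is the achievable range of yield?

-25 to 35

Substituting into the leaf_area equation gives leaf_area = 8*mulch_depth + 31.
Substituting into the yield equation gives yield = -4*mulch_depth + 31.
Linear in mulch_depth, so extremes are at the endpoints: mulch_depth = -1 gives yield = 35; mulch_depth = 14 gives yield = -25.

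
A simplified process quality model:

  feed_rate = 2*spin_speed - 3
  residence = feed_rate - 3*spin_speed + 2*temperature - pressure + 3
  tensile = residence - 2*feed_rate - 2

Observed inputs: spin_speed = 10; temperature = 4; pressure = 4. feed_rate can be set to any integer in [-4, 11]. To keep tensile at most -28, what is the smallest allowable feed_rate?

feed_rate = 3

Intervening on feed_rate fixes its value directly, overriding its dependence on spin_speed.
Substituting into the residence equation gives residence = feed_rate - 23.
Substituting into the tensile equation gives tensile = -feed_rate - 25.
Require -feed_rate - 25 ≤ -28, so feed_rate ≥ 3.
The smallest integer in [-4, 11] satisfying this is 3.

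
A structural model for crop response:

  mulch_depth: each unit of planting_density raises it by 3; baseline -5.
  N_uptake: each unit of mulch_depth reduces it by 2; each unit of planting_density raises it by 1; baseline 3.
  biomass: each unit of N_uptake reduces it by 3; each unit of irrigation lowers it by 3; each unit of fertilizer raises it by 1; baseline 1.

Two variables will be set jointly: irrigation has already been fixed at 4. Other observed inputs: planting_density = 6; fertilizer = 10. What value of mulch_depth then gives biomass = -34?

mulch_depth = -1

With irrigation held at 4:
Intervening on mulch_depth fixes its value directly, overriding its dependence on planting_density.
Substituting into the N_uptake equation gives N_uptake = -2*mulch_depth + 9.
Substituting into the biomass equation gives biomass = 6*mulch_depth - 28.
Solve 6*mulch_depth - 28 = -34: mulch_depth = (-34 + 28) / 6 = -1.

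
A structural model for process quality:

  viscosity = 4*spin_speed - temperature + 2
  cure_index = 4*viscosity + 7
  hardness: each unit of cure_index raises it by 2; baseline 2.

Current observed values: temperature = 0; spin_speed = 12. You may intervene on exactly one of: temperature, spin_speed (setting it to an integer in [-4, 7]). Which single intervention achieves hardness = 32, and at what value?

set spin_speed = 0

Intervening on temperature: hardness = -8*temperature + 416. Reaching 32 requires temperature = 48, outside [-4, 7].
Intervening on spin_speed: with other inputs at their observed values, hardness = 32*spin_speed + 32. Solving for 32 gives spin_speed = 0, within [-4, 7].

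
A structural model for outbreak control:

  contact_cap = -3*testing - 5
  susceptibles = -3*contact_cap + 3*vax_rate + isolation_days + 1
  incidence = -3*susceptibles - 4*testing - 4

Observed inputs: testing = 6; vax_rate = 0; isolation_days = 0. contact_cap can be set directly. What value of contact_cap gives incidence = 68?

Intervening on contact_cap fixes its value directly, overriding its dependence on testing.
Substituting into the susceptibles equation gives susceptibles = -3*contact_cap + 1.
incidence becomes 9*contact_cap - 31.
Solve 9*contact_cap - 31 = 68: contact_cap = (68 + 31) / 9 = 11.

contact_cap = 11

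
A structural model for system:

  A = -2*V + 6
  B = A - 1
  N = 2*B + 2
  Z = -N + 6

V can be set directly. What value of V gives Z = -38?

V = -8

Substituting into the B equation gives B = -2*V + 5.
This gives N = -4*V + 12.
So Z = 4*V - 6.
Solve 4*V - 6 = -38: V = (-38 + 6) / 4 = -8.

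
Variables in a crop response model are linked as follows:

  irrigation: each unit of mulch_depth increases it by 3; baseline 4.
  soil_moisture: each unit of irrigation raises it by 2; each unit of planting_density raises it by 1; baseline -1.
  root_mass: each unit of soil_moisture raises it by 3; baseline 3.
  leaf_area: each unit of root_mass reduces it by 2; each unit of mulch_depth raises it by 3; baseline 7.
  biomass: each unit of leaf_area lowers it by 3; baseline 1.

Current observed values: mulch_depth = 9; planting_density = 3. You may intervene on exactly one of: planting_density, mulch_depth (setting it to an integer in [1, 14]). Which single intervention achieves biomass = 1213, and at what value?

set planting_density = 11

Intervening on planting_density: with other inputs at their observed values, biomass = 18*planting_density + 1015. Solving for 1213 gives planting_density = 11, within [1, 14].
Intervening on mulch_depth: biomass = 99*mulch_depth + 178. Reaching 1213 requires mulch_depth = 115/11, not an integer.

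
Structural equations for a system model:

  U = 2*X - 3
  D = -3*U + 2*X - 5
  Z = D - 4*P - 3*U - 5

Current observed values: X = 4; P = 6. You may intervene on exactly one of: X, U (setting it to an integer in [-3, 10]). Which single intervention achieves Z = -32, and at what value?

set U = 1

Intervening on X: Z = -10*X - 16. Reaching -32 requires X = 8/5, not an integer.
Intervening on U: with other inputs at their observed values, Z = -6*U - 26. Solving for -32 gives U = 1, within [-3, 10].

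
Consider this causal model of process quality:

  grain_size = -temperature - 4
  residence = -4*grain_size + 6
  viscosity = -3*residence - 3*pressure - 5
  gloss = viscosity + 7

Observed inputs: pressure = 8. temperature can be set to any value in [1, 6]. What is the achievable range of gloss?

-160 to -100

Substituting into the residence equation gives residence = 4*temperature + 22.
This gives viscosity = -12*temperature - 95.
gloss becomes -12*temperature - 88.
Linear in temperature, so extremes are at the endpoints: temperature = 1 gives gloss = -100; temperature = 6 gives gloss = -160.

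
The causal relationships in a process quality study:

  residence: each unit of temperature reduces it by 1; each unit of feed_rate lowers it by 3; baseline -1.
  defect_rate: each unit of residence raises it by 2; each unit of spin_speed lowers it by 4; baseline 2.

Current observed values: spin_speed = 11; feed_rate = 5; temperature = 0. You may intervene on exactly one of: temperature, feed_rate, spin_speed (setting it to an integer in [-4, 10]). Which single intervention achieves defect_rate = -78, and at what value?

set temperature = 2

Intervening on temperature: with other inputs at their observed values, defect_rate = -2*temperature - 74. Solving for -78 gives temperature = 2, within [-4, 10].
Intervening on feed_rate: defect_rate = -6*feed_rate - 44. Reaching -78 requires feed_rate = 17/3, not an integer.
Intervening on spin_speed: defect_rate = -4*spin_speed - 30. Reaching -78 requires spin_speed = 12, outside [-4, 10].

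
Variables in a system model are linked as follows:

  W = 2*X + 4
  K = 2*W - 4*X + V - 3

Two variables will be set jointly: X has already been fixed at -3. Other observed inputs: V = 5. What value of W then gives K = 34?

W = 10

With X held at -3:
Intervening on W fixes its value directly, overriding its dependence on X.
Substituting into the K equation gives K = 2*W + 14.
Solve 2*W + 14 = 34: W = (34 - 14) / 2 = 10.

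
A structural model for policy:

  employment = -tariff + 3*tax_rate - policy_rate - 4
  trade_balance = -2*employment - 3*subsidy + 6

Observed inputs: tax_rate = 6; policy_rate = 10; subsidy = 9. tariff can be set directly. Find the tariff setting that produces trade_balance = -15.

tariff = 7

Substituting into the employment equation gives employment = -tariff + 4.
Substituting into the trade_balance equation gives trade_balance = 2*tariff - 29.
Solve 2*tariff - 29 = -15: tariff = (-15 + 29) / 2 = 7.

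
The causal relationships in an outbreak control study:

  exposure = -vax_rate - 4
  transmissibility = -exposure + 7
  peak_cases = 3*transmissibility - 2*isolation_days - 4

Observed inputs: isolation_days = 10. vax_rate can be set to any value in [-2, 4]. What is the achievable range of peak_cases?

3 to 21

Substituting into the transmissibility equation gives transmissibility = vax_rate + 11.
So peak_cases = 3*vax_rate + 9.
Linear in vax_rate, so extremes are at the endpoints: vax_rate = -2 gives peak_cases = 3; vax_rate = 4 gives peak_cases = 21.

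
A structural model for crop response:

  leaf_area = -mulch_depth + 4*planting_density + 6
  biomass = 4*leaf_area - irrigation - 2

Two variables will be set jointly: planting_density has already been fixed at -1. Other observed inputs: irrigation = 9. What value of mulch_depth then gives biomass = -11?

With planting_density held at -1:
Substituting into the leaf_area equation gives leaf_area = -mulch_depth + 2.
This gives biomass = -4*mulch_depth - 3.
Solve -4*mulch_depth - 3 = -11: mulch_depth = (-11 + 3) / -4 = 2.

mulch_depth = 2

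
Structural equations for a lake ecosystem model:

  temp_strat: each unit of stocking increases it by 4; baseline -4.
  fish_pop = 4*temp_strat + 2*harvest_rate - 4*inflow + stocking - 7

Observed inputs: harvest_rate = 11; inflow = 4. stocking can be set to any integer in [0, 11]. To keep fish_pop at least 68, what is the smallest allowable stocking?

Substituting into the fish_pop equation gives fish_pop = 17*stocking - 17.
Require 17*stocking - 17 ≥ 68, so stocking ≥ 5.
The smallest integer in [0, 11] satisfying this is 5.

stocking = 5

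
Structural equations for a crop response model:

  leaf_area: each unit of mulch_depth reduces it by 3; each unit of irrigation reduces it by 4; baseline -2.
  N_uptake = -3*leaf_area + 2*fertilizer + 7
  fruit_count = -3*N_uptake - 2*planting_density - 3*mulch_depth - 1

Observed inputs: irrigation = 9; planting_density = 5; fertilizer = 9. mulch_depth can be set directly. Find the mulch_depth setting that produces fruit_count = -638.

Substituting into the leaf_area equation gives leaf_area = -3*mulch_depth - 38.
Substituting into the N_uptake equation gives N_uptake = 9*mulch_depth + 139.
So fruit_count = -30*mulch_depth - 428.
Solve -30*mulch_depth - 428 = -638: mulch_depth = (-638 + 428) / -30 = 7.

mulch_depth = 7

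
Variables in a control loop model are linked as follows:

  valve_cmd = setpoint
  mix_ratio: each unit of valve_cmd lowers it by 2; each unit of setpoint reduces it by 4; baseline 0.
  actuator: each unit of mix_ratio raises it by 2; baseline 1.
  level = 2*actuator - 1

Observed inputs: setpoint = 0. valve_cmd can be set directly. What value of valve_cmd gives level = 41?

Intervening on valve_cmd fixes its value directly, overriding its dependence on setpoint.
Substituting into the mix_ratio equation gives mix_ratio = -2*valve_cmd.
This gives actuator = -4*valve_cmd + 1.
Substituting into the level equation gives level = -8*valve_cmd + 1.
Solve -8*valve_cmd + 1 = 41: valve_cmd = (41 - 1) / -8 = -5.

valve_cmd = -5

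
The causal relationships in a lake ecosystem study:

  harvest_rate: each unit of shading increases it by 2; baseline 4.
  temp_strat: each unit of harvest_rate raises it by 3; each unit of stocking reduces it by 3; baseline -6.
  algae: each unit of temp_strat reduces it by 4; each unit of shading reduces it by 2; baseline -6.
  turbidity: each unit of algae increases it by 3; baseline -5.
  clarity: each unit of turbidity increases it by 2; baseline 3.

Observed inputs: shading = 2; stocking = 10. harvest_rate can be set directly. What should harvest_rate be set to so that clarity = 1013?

Intervening on harvest_rate fixes its value directly, overriding its dependence on shading.
Substituting into the temp_strat equation gives temp_strat = 3*harvest_rate - 36.
Substituting into the algae equation gives algae = -12*harvest_rate + 134.
So turbidity = -36*harvest_rate + 397.
Substituting into the clarity equation gives clarity = -72*harvest_rate + 797.
Solve -72*harvest_rate + 797 = 1013: harvest_rate = (1013 - 797) / -72 = -3.

harvest_rate = -3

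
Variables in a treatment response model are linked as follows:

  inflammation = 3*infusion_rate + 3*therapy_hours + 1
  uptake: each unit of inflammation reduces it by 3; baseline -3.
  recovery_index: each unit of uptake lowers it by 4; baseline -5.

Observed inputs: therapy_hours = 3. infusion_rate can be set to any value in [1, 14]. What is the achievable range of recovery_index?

Substituting into the inflammation equation gives inflammation = 3*infusion_rate + 10.
Substituting into the uptake equation gives uptake = -9*infusion_rate - 33.
recovery_index becomes 36*infusion_rate + 127.
Linear in infusion_rate, so extremes are at the endpoints: infusion_rate = 1 gives recovery_index = 163; infusion_rate = 14 gives recovery_index = 631.

163 to 631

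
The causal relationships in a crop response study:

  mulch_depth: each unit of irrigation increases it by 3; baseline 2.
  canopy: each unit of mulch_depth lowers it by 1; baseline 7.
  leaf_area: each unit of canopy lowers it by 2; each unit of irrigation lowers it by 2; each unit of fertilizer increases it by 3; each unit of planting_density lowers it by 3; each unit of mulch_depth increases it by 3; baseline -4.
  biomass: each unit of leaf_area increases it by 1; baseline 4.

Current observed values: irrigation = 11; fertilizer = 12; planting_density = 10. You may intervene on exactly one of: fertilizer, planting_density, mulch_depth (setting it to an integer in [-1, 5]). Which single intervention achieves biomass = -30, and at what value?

Intervening on fertilizer: biomass = 3*fertilizer + 109. Reaching -30 requires fertilizer = -139/3, not an integer.
Intervening on planting_density: biomass = -3*planting_density + 175. Reaching -30 requires planting_density = 205/3, not an integer.
Intervening on mulch_depth: with other inputs at their observed values, biomass = 5*mulch_depth - 30. Solving for -30 gives mulch_depth = 0, within [-1, 5].

set mulch_depth = 0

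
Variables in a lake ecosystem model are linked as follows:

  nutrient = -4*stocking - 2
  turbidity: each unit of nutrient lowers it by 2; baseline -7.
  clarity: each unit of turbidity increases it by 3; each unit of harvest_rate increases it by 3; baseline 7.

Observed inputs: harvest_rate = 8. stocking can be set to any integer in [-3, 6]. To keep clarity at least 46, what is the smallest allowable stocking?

Substituting into the turbidity equation gives turbidity = 8*stocking - 3.
This gives clarity = 24*stocking + 22.
Require 24*stocking + 22 ≥ 46, so stocking ≥ 1.
The smallest integer in [-3, 6] satisfying this is 1.

stocking = 1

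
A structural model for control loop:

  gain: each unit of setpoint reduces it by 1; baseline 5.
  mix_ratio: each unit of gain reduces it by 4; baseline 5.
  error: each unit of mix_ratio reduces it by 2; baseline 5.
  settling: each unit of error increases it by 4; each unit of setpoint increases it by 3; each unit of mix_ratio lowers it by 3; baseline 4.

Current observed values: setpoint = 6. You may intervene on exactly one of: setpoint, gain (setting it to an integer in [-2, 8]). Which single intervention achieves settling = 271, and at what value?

Intervening on setpoint: with other inputs at their observed values, settling = -41*setpoint + 189. Solving for 271 gives setpoint = -2, within [-2, 8].
Intervening on gain: settling = 44*gain - 13. Reaching 271 requires gain = 71/11, not an integer.

set setpoint = -2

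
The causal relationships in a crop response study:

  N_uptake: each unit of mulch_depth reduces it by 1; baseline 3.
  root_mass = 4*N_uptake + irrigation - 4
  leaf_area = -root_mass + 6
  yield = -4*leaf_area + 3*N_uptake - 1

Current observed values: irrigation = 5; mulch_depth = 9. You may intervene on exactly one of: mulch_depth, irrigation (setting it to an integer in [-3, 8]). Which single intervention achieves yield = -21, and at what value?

Intervening on mulch_depth: with other inputs at their observed values, yield = -19*mulch_depth + 36. Solving for -21 gives mulch_depth = 3, within [-3, 8].
Intervening on irrigation: yield = 4*irrigation - 155. Reaching -21 requires irrigation = 67/2, not an integer.

set mulch_depth = 3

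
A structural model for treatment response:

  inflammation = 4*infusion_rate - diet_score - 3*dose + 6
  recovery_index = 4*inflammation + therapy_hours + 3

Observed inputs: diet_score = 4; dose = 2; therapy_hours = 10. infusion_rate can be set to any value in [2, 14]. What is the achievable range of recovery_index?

Substituting into the inflammation equation gives inflammation = 4*infusion_rate - 4.
Substituting into the recovery_index equation gives recovery_index = 16*infusion_rate - 3.
Linear in infusion_rate, so extremes are at the endpoints: infusion_rate = 2 gives recovery_index = 29; infusion_rate = 14 gives recovery_index = 221.

29 to 221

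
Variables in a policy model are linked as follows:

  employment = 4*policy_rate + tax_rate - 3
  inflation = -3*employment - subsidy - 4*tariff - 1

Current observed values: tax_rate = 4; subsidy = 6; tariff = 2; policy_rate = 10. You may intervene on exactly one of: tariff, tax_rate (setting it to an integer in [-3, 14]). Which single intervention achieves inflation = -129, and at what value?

set tax_rate = 1

Intervening on tariff: inflation = -4*tariff - 130. Reaching -129 requires tariff = -1/4, not an integer.
Intervening on tax_rate: with other inputs at their observed values, inflation = -3*tax_rate - 126. Solving for -129 gives tax_rate = 1, within [-3, 14].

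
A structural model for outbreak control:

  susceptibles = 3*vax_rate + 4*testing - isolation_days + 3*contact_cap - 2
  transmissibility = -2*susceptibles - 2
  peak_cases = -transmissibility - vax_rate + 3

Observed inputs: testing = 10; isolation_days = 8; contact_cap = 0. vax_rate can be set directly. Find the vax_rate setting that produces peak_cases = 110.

Substituting into the susceptibles equation gives susceptibles = 3*vax_rate + 30.
transmissibility becomes -6*vax_rate - 62.
Substituting into the peak_cases equation gives peak_cases = 5*vax_rate + 65.
Solve 5*vax_rate + 65 = 110: vax_rate = (110 - 65) / 5 = 9.

vax_rate = 9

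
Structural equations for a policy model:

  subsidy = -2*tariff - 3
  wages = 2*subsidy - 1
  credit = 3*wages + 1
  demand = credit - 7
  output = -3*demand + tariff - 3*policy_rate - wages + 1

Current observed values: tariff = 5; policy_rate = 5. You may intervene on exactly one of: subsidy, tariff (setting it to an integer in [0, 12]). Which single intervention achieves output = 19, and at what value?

set subsidy = 0

Intervening on subsidy: with other inputs at their observed values, output = -20*subsidy + 19. Solving for 19 gives subsidy = 0, within [0, 12].
Intervening on tariff: output = 41*tariff + 74. Reaching 19 requires tariff = -55/41, not an integer.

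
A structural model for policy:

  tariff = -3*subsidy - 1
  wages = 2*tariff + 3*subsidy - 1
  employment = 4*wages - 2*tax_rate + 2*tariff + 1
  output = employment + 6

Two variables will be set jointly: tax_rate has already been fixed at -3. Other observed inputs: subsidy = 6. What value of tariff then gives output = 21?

With tax_rate held at -3:
Intervening on tariff fixes its value directly, overriding its dependence on subsidy.
Substituting into the wages equation gives wages = 2*tariff + 17.
Substituting into the employment equation gives employment = 10*tariff + 75.
Substituting into the output equation gives output = 10*tariff + 81.
Solve 10*tariff + 81 = 21: tariff = (21 - 81) / 10 = -6.

tariff = -6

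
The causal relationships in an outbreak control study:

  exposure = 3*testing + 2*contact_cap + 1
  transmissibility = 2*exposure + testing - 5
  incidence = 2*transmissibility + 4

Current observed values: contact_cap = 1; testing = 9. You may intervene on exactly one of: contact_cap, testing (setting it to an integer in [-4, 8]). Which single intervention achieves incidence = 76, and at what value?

Intervening on contact_cap: incidence = 8*contact_cap + 124. Reaching 76 requires contact_cap = -6, outside [-4, 8].
Intervening on testing: with other inputs at their observed values, incidence = 14*testing + 6. Solving for 76 gives testing = 5, within [-4, 8].

set testing = 5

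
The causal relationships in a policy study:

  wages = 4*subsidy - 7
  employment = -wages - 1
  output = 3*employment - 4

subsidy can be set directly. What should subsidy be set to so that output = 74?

Substituting into the employment equation gives employment = -4*subsidy + 6.
Substituting into the output equation gives output = -12*subsidy + 14.
Solve -12*subsidy + 14 = 74: subsidy = (74 - 14) / -12 = -5.

subsidy = -5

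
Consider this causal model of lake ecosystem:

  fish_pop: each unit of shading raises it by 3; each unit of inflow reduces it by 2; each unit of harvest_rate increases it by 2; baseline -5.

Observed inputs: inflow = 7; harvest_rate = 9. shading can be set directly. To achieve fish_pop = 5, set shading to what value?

Substituting into the fish_pop equation gives fish_pop = 3*shading - 1.
Solve 3*shading - 1 = 5: shading = (5 + 1) / 3 = 2.

shading = 2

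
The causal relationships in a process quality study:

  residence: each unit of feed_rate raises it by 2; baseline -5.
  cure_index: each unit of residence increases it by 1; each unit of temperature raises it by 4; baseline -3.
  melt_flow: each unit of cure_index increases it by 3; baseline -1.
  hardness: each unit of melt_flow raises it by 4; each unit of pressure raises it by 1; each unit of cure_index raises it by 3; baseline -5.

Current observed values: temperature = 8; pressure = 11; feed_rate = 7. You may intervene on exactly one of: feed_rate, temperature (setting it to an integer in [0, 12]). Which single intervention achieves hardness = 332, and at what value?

Intervening on feed_rate: hardness = 30*feed_rate + 362. Reaching 332 requires feed_rate = -1, outside [0, 12].
Intervening on temperature: with other inputs at their observed values, hardness = 60*temperature + 92. Solving for 332 gives temperature = 4, within [0, 12].

set temperature = 4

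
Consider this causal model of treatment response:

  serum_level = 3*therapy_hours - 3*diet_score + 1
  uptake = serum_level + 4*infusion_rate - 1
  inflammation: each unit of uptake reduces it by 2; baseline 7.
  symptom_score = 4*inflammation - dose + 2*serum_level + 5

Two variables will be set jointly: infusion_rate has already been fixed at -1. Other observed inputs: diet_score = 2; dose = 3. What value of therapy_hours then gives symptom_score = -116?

With infusion_rate held at -1:
Substituting into the serum_level equation gives serum_level = 3*therapy_hours - 5.
Substituting into the uptake equation gives uptake = 3*therapy_hours - 10.
inflammation becomes -6*therapy_hours + 27.
Substituting into the symptom_score equation gives symptom_score = -18*therapy_hours + 100.
Solve -18*therapy_hours + 100 = -116: therapy_hours = (-116 - 100) / -18 = 12.

therapy_hours = 12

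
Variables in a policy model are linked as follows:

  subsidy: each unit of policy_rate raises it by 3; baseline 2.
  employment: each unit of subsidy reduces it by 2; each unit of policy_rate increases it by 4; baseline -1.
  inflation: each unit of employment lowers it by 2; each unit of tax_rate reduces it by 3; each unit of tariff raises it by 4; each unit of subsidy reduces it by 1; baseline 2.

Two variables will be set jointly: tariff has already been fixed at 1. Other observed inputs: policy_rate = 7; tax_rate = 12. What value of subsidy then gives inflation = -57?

With tariff held at 1:
Intervening on subsidy fixes its value directly, overriding its dependence on policy_rate.
Substituting into the employment equation gives employment = -2*subsidy + 27.
inflation becomes 3*subsidy - 84.
Solve 3*subsidy - 84 = -57: subsidy = (-57 + 84) / 3 = 9.

subsidy = 9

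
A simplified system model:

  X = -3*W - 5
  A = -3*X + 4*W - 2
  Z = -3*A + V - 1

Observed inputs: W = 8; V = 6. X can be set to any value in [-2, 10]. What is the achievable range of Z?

Intervening on X fixes its value directly, overriding its dependence on W.
Substituting into the A equation gives A = -3*X + 30.
So Z = 9*X - 85.
Linear in X, so extremes are at the endpoints: X = -2 gives Z = -103; X = 10 gives Z = 5.

-103 to 5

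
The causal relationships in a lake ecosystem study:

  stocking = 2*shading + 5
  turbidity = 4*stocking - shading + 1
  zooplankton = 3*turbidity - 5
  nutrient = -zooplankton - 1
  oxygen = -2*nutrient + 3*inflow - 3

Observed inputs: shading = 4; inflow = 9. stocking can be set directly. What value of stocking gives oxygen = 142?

stocking = 6

Intervening on stocking fixes its value directly, overriding its dependence on shading.
Substituting into the turbidity equation gives turbidity = 4*stocking - 3.
zooplankton becomes 12*stocking - 14.
Substituting into the nutrient equation gives nutrient = -12*stocking + 13.
Substituting into the oxygen equation gives oxygen = 24*stocking - 2.
Solve 24*stocking - 2 = 142: stocking = (142 + 2) / 24 = 6.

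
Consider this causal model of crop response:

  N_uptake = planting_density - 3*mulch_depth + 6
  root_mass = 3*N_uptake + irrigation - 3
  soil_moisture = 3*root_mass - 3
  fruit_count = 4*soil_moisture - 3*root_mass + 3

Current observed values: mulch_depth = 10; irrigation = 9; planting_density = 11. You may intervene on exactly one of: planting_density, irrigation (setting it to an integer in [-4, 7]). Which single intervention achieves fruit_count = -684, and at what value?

Intervening on planting_density: with other inputs at their observed values, fruit_count = 27*planting_density - 603. Solving for -684 gives planting_density = -3, within [-4, 7].
Intervening on irrigation: fruit_count = 9*irrigation - 387. Reaching -684 requires irrigation = -33, outside [-4, 7].

set planting_density = -3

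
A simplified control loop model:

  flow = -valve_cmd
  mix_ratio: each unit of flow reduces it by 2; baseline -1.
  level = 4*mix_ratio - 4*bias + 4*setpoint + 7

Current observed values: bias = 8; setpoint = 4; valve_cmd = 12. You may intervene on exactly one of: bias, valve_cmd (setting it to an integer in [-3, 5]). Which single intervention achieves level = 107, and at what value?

set bias = 2

Intervening on bias: with other inputs at their observed values, level = -4*bias + 115. Solving for 107 gives bias = 2, within [-3, 5].
Intervening on valve_cmd: level = 8*valve_cmd - 13. Reaching 107 requires valve_cmd = 15, outside [-3, 5].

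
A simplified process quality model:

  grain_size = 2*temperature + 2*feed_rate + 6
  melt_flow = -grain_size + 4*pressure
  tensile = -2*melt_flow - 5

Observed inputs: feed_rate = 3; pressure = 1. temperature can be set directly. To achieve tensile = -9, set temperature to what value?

Substituting into the grain_size equation gives grain_size = 2*temperature + 12.
Substituting into the melt_flow equation gives melt_flow = -2*temperature - 8.
Substituting into the tensile equation gives tensile = 4*temperature + 11.
Solve 4*temperature + 11 = -9: temperature = (-9 - 11) / 4 = -5.

temperature = -5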